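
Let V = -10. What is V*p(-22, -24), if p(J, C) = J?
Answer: 220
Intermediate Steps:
V*p(-22, -24) = -10*(-22) = 220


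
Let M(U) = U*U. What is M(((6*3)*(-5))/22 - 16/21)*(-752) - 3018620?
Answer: -162021575852/53361 ≈ -3.0363e+6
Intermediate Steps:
M(U) = U²
M(((6*3)*(-5))/22 - 16/21)*(-752) - 3018620 = (((6*3)*(-5))/22 - 16/21)²*(-752) - 3018620 = ((18*(-5))*(1/22) - 16*1/21)²*(-752) - 3018620 = (-90*1/22 - 16/21)²*(-752) - 3018620 = (-45/11 - 16/21)²*(-752) - 3018620 = (-1121/231)²*(-752) - 3018620 = (1256641/53361)*(-752) - 3018620 = -944994032/53361 - 3018620 = -162021575852/53361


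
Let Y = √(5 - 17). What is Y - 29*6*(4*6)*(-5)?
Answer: 20880 + 2*I*√3 ≈ 20880.0 + 3.4641*I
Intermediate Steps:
Y = 2*I*√3 (Y = √(-12) = 2*I*√3 ≈ 3.4641*I)
Y - 29*6*(4*6)*(-5) = 2*I*√3 - 29*6*(4*6)*(-5) = 2*I*√3 - 29*6*24*(-5) = 2*I*√3 - 4176*(-5) = 2*I*√3 - 29*(-720) = 2*I*√3 + 20880 = 20880 + 2*I*√3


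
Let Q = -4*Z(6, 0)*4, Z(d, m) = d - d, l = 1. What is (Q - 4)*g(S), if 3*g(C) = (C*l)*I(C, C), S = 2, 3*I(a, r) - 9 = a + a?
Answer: -104/9 ≈ -11.556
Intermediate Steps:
I(a, r) = 3 + 2*a/3 (I(a, r) = 3 + (a + a)/3 = 3 + (2*a)/3 = 3 + 2*a/3)
Z(d, m) = 0
g(C) = C*(3 + 2*C/3)/3 (g(C) = ((C*1)*(3 + 2*C/3))/3 = (C*(3 + 2*C/3))/3 = C*(3 + 2*C/3)/3)
Q = 0 (Q = -4*0*4 = 0*4 = 0)
(Q - 4)*g(S) = (0 - 4)*((⅑)*2*(9 + 2*2)) = -4*2*(9 + 4)/9 = -4*2*13/9 = -4*26/9 = -104/9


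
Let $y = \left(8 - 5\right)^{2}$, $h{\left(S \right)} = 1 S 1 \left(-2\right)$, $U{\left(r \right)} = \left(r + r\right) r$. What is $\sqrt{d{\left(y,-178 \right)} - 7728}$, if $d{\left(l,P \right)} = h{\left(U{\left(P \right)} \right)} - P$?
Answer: $i \sqrt{134286} \approx 366.45 i$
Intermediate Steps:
$U{\left(r \right)} = 2 r^{2}$ ($U{\left(r \right)} = 2 r r = 2 r^{2}$)
$h{\left(S \right)} = - 2 S$ ($h{\left(S \right)} = 1 S \left(-2\right) = S \left(-2\right) = - 2 S$)
$y = 9$ ($y = 3^{2} = 9$)
$d{\left(l,P \right)} = - P - 4 P^{2}$ ($d{\left(l,P \right)} = - 2 \cdot 2 P^{2} - P = - 4 P^{2} - P = - P - 4 P^{2}$)
$\sqrt{d{\left(y,-178 \right)} - 7728} = \sqrt{- 178 \left(-1 - -712\right) - 7728} = \sqrt{- 178 \left(-1 + 712\right) - 7728} = \sqrt{\left(-178\right) 711 - 7728} = \sqrt{-126558 - 7728} = \sqrt{-134286} = i \sqrt{134286}$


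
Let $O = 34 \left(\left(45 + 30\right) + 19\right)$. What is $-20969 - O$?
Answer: $-24165$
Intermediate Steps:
$O = 3196$ ($O = 34 \left(75 + 19\right) = 34 \cdot 94 = 3196$)
$-20969 - O = -20969 - 3196 = -24165$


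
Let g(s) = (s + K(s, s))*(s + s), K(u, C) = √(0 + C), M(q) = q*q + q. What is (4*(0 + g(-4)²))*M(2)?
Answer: 18432 - 24576*I ≈ 18432.0 - 24576.0*I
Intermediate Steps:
M(q) = q + q² (M(q) = q² + q = q + q²)
K(u, C) = √C
g(s) = 2*s*(s + √s) (g(s) = (s + √s)*(s + s) = (s + √s)*(2*s) = 2*s*(s + √s))
(4*(0 + g(-4)²))*M(2) = (4*(0 + (2*(-4)*(-4 + √(-4)))²))*(2*(1 + 2)) = (4*(0 + (2*(-4)*(-4 + 2*I))²))*(2*3) = (4*(0 + (32 - 16*I)²))*6 = (4*(32 - 16*I)²)*6 = 24*(32 - 16*I)²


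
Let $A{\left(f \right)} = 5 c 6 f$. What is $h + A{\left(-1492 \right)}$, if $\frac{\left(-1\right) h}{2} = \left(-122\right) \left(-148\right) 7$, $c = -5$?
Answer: $-28984$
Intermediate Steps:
$A{\left(f \right)} = - 150 f$ ($A{\left(f \right)} = 5 \left(-5\right) 6 f = - 25 \cdot 6 f = - 150 f$)
$h = -252784$ ($h = - 2 \left(-122\right) \left(-148\right) 7 = - 2 \cdot 18056 \cdot 7 = \left(-2\right) 126392 = -252784$)
$h + A{\left(-1492 \right)} = -252784 - -223800 = -252784 + 223800 = -28984$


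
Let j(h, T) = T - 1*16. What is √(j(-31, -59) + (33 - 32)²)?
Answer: I*√74 ≈ 8.6023*I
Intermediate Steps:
j(h, T) = -16 + T (j(h, T) = T - 16 = -16 + T)
√(j(-31, -59) + (33 - 32)²) = √((-16 - 59) + (33 - 32)²) = √(-75 + 1²) = √(-75 + 1) = √(-74) = I*√74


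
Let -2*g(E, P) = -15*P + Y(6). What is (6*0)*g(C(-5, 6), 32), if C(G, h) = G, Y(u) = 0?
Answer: 0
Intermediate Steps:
g(E, P) = 15*P/2 (g(E, P) = -(-15*P + 0)/2 = -(-15)*P/2 = 15*P/2)
(6*0)*g(C(-5, 6), 32) = (6*0)*((15/2)*32) = 0*240 = 0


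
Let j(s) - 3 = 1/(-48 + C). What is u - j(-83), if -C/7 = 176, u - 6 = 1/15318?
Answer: 29418859/9803520 ≈ 3.0008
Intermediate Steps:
u = 91909/15318 (u = 6 + 1/15318 = 91909/15318 ≈ 6.0001)
C = -1232 (C = -7*176 = -1232)
j(s) = 3839/1280 (j(s) = 3 + 1/(-48 - 1232) = 3 + 1/(-1280) = 3 - 1/1280 = 3839/1280)
u - j(-83) = 91909/15318 - 1*3839/1280 = 91909/15318 - 3839/1280 = 29418859/9803520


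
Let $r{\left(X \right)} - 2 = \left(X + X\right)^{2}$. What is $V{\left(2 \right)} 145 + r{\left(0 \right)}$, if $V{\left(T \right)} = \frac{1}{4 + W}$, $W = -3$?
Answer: $147$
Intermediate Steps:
$r{\left(X \right)} = 2 + 4 X^{2}$ ($r{\left(X \right)} = 2 + \left(X + X\right)^{2} = 2 + \left(2 X\right)^{2} = 2 + 4 X^{2}$)
$V{\left(T \right)} = 1$ ($V{\left(T \right)} = \frac{1}{4 - 3} = 1^{-1} = 1$)
$V{\left(2 \right)} 145 + r{\left(0 \right)} = 1 \cdot 145 + \left(2 + 4 \cdot 0^{2}\right) = 145 + \left(2 + 4 \cdot 0\right) = 145 + \left(2 + 0\right) = 145 + 2 = 147$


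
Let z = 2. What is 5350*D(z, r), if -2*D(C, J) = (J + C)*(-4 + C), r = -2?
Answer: 0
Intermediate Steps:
D(C, J) = -(-4 + C)*(C + J)/2 (D(C, J) = -(J + C)*(-4 + C)/2 = -(C + J)*(-4 + C)/2 = -(-4 + C)*(C + J)/2)
5350*D(z, r) = 5350*(2*2 + 2*(-2) - 1/2*2**2 - 1/2*2*(-2)) = 5350*(4 - 4 - 1/2*4 + 2) = 5350*(4 - 4 - 2 + 2) = 5350*0 = 0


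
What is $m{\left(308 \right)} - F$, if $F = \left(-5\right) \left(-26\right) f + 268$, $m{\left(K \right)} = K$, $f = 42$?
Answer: $-5420$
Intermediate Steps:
$F = 5728$ ($F = \left(-5\right) \left(-26\right) 42 + 268 = 130 \cdot 42 + 268 = 5460 + 268 = 5728$)
$m{\left(308 \right)} - F = 308 - 5728 = -5420$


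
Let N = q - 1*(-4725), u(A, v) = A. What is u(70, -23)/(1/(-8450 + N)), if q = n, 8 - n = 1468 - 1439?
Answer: -262220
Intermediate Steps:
n = -21 (n = 8 - (1468 - 1439) = 8 - 1*29 = 8 - 29 = -21)
q = -21
N = 4704 (N = -21 - 1*(-4725) = -21 + 4725 = 4704)
u(70, -23)/(1/(-8450 + N)) = 70/(1/(-8450 + 4704)) = 70/(1/(-3746)) = 70/(-1/3746) = 70*(-3746) = -262220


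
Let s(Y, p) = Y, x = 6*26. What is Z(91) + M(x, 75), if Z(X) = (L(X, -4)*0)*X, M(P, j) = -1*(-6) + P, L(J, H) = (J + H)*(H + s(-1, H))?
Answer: 162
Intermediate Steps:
x = 156
L(J, H) = (-1 + H)*(H + J) (L(J, H) = (J + H)*(H - 1) = (H + J)*(-1 + H) = (-1 + H)*(H + J))
M(P, j) = 6 + P
Z(X) = 0 (Z(X) = (((-4)**2 - 1*(-4) - X - 4*X)*0)*X = ((16 + 4 - X - 4*X)*0)*X = ((20 - 5*X)*0)*X = 0*X = 0)
Z(91) + M(x, 75) = 0 + (6 + 156) = 0 + 162 = 162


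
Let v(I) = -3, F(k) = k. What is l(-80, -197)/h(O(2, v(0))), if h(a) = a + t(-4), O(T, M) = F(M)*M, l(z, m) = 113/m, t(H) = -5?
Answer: -113/788 ≈ -0.14340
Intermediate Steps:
O(T, M) = M**2 (O(T, M) = M*M = M**2)
h(a) = -5 + a (h(a) = a - 5 = -5 + a)
l(-80, -197)/h(O(2, v(0))) = (113/(-197))/(-5 + (-3)**2) = (113*(-1/197))/(-5 + 9) = -113/197/4 = -113/197*1/4 = -113/788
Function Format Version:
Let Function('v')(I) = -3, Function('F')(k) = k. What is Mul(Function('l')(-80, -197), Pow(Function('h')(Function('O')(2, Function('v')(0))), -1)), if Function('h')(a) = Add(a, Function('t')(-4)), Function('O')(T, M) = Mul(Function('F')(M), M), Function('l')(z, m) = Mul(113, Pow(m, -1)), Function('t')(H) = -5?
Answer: Rational(-113, 788) ≈ -0.14340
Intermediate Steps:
Function('O')(T, M) = Pow(M, 2) (Function('O')(T, M) = Mul(M, M) = Pow(M, 2))
Function('h')(a) = Add(-5, a) (Function('h')(a) = Add(a, -5) = Add(-5, a))
Mul(Function('l')(-80, -197), Pow(Function('h')(Function('O')(2, Function('v')(0))), -1)) = Mul(Mul(113, Pow(-197, -1)), Pow(Add(-5, Pow(-3, 2)), -1)) = Mul(Mul(113, Rational(-1, 197)), Pow(Add(-5, 9), -1)) = Mul(Rational(-113, 197), Pow(4, -1)) = Mul(Rational(-113, 197), Rational(1, 4)) = Rational(-113, 788)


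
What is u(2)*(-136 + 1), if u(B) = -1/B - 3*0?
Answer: 135/2 ≈ 67.500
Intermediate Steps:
u(B) = -1/B (u(B) = -1/B + 0 = -1/B)
u(2)*(-136 + 1) = (-1/2)*(-136 + 1) = -1*½*(-135) = -½*(-135) = 135/2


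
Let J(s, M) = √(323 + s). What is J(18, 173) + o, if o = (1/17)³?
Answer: 1/4913 + √341 ≈ 18.466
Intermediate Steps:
o = 1/4913 (o = (1/17)³ = 1/4913 ≈ 0.00020354)
J(18, 173) + o = √(323 + 18) + 1/4913 = √341 + 1/4913 = 1/4913 + √341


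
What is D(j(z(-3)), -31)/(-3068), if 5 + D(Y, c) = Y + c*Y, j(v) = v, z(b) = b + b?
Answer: -175/3068 ≈ -0.057040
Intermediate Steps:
z(b) = 2*b
D(Y, c) = -5 + Y + Y*c (D(Y, c) = -5 + (Y + c*Y) = -5 + (Y + Y*c) = -5 + Y + Y*c)
D(j(z(-3)), -31)/(-3068) = (-5 + 2*(-3) + (2*(-3))*(-31))/(-3068) = (-5 - 6 - 6*(-31))*(-1/3068) = (-5 - 6 + 186)*(-1/3068) = 175*(-1/3068) = -175/3068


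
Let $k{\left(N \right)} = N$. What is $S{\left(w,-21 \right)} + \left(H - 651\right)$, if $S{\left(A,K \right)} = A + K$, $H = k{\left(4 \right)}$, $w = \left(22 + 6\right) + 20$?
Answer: $-620$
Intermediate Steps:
$w = 48$ ($w = 28 + 20 = 48$)
$H = 4$
$S{\left(w,-21 \right)} + \left(H - 651\right) = \left(48 - 21\right) + \left(4 - 651\right) = 27 + \left(4 - 651\right) = 27 - 647 = -620$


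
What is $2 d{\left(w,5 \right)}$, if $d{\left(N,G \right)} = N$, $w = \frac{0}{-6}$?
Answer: $0$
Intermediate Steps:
$w = 0$ ($w = 0 \left(- \frac{1}{6}\right) = 0$)
$2 d{\left(w,5 \right)} = 2 \cdot 0 = 0$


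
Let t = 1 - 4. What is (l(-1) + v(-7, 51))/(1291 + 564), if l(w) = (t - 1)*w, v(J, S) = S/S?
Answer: 1/371 ≈ 0.0026954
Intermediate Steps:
t = -3
v(J, S) = 1
l(w) = -4*w (l(w) = (-3 - 1)*w = -4*w)
(l(-1) + v(-7, 51))/(1291 + 564) = (-4*(-1) + 1)/(1291 + 564) = (4 + 1)/1855 = 5*(1/1855) = 1/371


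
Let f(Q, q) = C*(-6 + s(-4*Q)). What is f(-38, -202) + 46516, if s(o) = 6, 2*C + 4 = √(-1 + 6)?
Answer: 46516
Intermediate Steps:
C = -2 + √5/2 (C = -2 + √(-1 + 6)/2 = -2 + √5/2 ≈ -0.88197)
f(Q, q) = 0 (f(Q, q) = (-2 + √5/2)*(-6 + 6) = (-2 + √5/2)*0 = 0)
f(-38, -202) + 46516 = 0 + 46516 = 46516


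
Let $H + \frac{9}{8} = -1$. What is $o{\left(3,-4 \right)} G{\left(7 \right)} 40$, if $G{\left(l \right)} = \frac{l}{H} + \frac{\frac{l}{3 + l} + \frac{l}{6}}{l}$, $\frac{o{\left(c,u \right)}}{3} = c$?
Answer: $- \frac{18528}{17} \approx -1089.9$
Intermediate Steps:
$o{\left(c,u \right)} = 3 c$
$H = - \frac{17}{8}$ ($H = - \frac{9}{8} - 1 = - \frac{17}{8} \approx -2.125$)
$G{\left(l \right)} = - \frac{8 l}{17} + \frac{\frac{l}{6} + \frac{l}{3 + l}}{l}$ ($G{\left(l \right)} = \frac{l}{- \frac{17}{8}} + \frac{\frac{l}{3 + l} + \frac{l}{6}}{l} = l \left(- \frac{8}{17}\right) + \frac{\frac{l}{3 + l} + l \frac{1}{6}}{l} = - \frac{8 l}{17} + \frac{\frac{l}{3 + l} + \frac{l}{6}}{l} = - \frac{8 l}{17} + \frac{\frac{l}{6} + \frac{l}{3 + l}}{l}$)
$o{\left(3,-4 \right)} G{\left(7 \right)} 40 = 3 \cdot 3 \frac{153 - 889 - 48 \cdot 7^{2}}{102 \left(3 + 7\right)} 40 = 9 \frac{153 - 889 - 2352}{102 \cdot 10} \cdot 40 = 9 \cdot \frac{1}{102} \cdot \frac{1}{10} \left(153 - 889 - 2352\right) 40 = 9 \cdot \frac{1}{102} \cdot \frac{1}{10} \left(-3088\right) 40 = 9 \left(- \frac{772}{255}\right) 40 = \left(- \frac{2316}{85}\right) 40 = - \frac{18528}{17}$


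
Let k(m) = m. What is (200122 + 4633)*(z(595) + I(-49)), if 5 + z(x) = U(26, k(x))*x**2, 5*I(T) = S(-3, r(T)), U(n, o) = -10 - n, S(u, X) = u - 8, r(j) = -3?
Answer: -2609583473736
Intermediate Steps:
S(u, X) = -8 + u
I(T) = -11/5 (I(T) = (-8 - 3)/5 = (1/5)*(-11) = -11/5)
z(x) = -5 - 36*x**2 (z(x) = -5 + (-10 - 1*26)*x**2 = -5 + (-10 - 26)*x**2 = -5 - 36*x**2)
(200122 + 4633)*(z(595) + I(-49)) = (200122 + 4633)*((-5 - 36*595**2) - 11/5) = 204755*((-5 - 36*354025) - 11/5) = 204755*((-5 - 12744900) - 11/5) = 204755*(-12744905 - 11/5) = 204755*(-63724536/5) = -2609583473736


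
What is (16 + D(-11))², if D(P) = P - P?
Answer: 256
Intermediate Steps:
D(P) = 0
(16 + D(-11))² = (16 + 0)² = 16² = 256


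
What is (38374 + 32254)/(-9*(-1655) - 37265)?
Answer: -35314/11185 ≈ -3.1573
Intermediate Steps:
(38374 + 32254)/(-9*(-1655) - 37265) = 70628/(14895 - 37265) = 70628/(-22370) = 70628*(-1/22370) = -35314/11185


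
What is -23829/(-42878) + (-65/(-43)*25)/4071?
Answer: 4241014687/7505922534 ≈ 0.56502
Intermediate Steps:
-23829/(-42878) + (-65/(-43)*25)/4071 = -23829*(-1/42878) + (-65*(-1/43)*25)*(1/4071) = 23829/42878 + ((65/43)*25)*(1/4071) = 23829/42878 + (1625/43)*(1/4071) = 23829/42878 + 1625/175053 = 4241014687/7505922534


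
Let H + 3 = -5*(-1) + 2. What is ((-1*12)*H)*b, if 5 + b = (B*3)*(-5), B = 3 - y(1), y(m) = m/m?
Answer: 1680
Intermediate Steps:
y(m) = 1
H = 4 (H = -3 + (-5*(-1) + 2) = -3 + (5 + 2) = -3 + 7 = 4)
B = 2 (B = 3 - 1*1 = 3 - 1 = 2)
b = -35 (b = -5 + (2*3)*(-5) = -5 + 6*(-5) = -5 - 30 = -35)
((-1*12)*H)*b = (-1*12*4)*(-35) = -12*4*(-35) = -48*(-35) = 1680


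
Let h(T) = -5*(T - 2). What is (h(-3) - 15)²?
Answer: 100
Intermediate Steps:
h(T) = 10 - 5*T (h(T) = -5*(-2 + T) = 10 - 5*T)
(h(-3) - 15)² = ((10 - 5*(-3)) - 15)² = ((10 + 15) - 15)² = (25 - 15)² = 10² = 100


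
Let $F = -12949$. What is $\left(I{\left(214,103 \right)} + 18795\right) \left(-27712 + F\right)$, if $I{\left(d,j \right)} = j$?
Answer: $-768411578$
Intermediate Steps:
$\left(I{\left(214,103 \right)} + 18795\right) \left(-27712 + F\right) = \left(103 + 18795\right) \left(-27712 - 12949\right) = 18898 \left(-40661\right) = -768411578$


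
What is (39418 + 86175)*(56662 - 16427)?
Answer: 5053234355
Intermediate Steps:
(39418 + 86175)*(56662 - 16427) = 125593*40235 = 5053234355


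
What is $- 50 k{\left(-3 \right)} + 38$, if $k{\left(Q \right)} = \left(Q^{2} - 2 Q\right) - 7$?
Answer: $-362$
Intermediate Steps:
$k{\left(Q \right)} = -7 + Q^{2} - 2 Q$
$- 50 k{\left(-3 \right)} + 38 = - 50 \left(-7 + \left(-3\right)^{2} - -6\right) + 38 = - 50 \left(-7 + 9 + 6\right) + 38 = \left(-50\right) 8 + 38 = -400 + 38 = -362$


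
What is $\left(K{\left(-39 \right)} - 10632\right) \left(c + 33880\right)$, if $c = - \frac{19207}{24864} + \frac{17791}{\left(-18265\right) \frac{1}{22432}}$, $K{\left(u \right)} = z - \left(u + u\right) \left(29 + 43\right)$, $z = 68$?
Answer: $- \frac{6757765682730149}{113535240} \approx -5.9521 \cdot 10^{7}$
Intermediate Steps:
$K{\left(u \right)} = 68 - 144 u$ ($K{\left(u \right)} = 68 - \left(u + u\right) \left(29 + 43\right) = 68 - 2 u 72 = 68 - 144 u$)
$c = - \frac{9923267687023}{454140960}$ ($c = \left(-19207\right) \frac{1}{24864} + \frac{17791}{\left(-18265\right) \frac{1}{22432}} = - \frac{19207}{24864} + \frac{17791}{- \frac{18265}{22432}} = - \frac{19207}{24864} + 17791 \left(- \frac{22432}{18265}\right) = - \frac{19207}{24864} - \frac{399087712}{18265} = - \frac{9923267687023}{454140960} \approx -21851.0$)
$\left(K{\left(-39 \right)} - 10632\right) \left(c + 33880\right) = \left(\left(68 - -5616\right) - 10632\right) \left(- \frac{9923267687023}{454140960} + 33880\right) = \left(\left(68 + 5616\right) - 10632\right) \frac{5463028037777}{454140960} = \left(5684 - 10632\right) \frac{5463028037777}{454140960} = \left(-4948\right) \frac{5463028037777}{454140960} = - \frac{6757765682730149}{113535240}$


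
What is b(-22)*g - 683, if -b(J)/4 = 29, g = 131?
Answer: -15879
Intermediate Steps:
b(J) = -116 (b(J) = -4*29 = -116)
b(-22)*g - 683 = -116*131 - 683 = -15196 - 683 = -15879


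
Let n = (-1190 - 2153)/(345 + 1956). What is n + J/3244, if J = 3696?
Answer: -585049/1866111 ≈ -0.31351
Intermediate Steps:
n = -3343/2301 ≈ -1.4528
n + J/3244 = -3343/2301 + 3696/3244 = -3343/2301 + 3696*(1/3244) = -3343/2301 + 924/811 = -585049/1866111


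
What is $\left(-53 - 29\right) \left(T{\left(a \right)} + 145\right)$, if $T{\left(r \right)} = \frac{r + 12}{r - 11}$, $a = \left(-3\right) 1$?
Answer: $- \frac{82861}{7} \approx -11837.0$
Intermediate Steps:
$a = -3$
$T{\left(r \right)} = \frac{12 + r}{-11 + r}$
$\left(-53 - 29\right) \left(T{\left(a \right)} + 145\right) = \left(-53 - 29\right) \left(\frac{12 - 3}{-11 - 3} + 145\right) = \left(-53 - 29\right) \left(\frac{1}{-14} \cdot 9 + 145\right) = - 82 \left(\left(- \frac{1}{14}\right) 9 + 145\right) = - 82 \left(- \frac{9}{14} + 145\right) = \left(-82\right) \frac{2021}{14} = - \frac{82861}{7}$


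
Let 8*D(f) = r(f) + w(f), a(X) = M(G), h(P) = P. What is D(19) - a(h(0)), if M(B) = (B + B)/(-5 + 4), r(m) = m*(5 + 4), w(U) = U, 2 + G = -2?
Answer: 63/4 ≈ 15.750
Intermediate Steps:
G = -4 (G = -2 - 2 = -4)
r(m) = 9*m (r(m) = m*9 = 9*m)
M(B) = -2*B (M(B) = (2*B)/(-1) = (2*B)*(-1) = -2*B)
a(X) = 8 (a(X) = -2*(-4) = 8)
D(f) = 5*f/4 (D(f) = (9*f + f)/8 = (10*f)/8 = 5*f/4)
D(19) - a(h(0)) = (5/4)*19 - 1*8 = 95/4 - 8 = 63/4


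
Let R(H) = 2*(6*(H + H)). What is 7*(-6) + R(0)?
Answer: -42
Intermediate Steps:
R(H) = 24*H (R(H) = 2*(6*(2*H)) = 2*(12*H) = 24*H)
7*(-6) + R(0) = 7*(-6) + 24*0 = -42 + 0 = -42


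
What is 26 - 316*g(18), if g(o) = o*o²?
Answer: -1842886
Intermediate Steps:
g(o) = o³
26 - 316*g(18) = 26 - 316*18³ = 26 - 316*5832 = 26 - 1842912 = -1842886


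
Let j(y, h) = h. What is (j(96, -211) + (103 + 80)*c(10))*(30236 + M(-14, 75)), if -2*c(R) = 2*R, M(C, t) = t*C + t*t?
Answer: -71049251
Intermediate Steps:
M(C, t) = t**2 + C*t (M(C, t) = C*t + t**2 = t**2 + C*t)
c(R) = -R
(j(96, -211) + (103 + 80)*c(10))*(30236 + M(-14, 75)) = (-211 + (103 + 80)*(-1*10))*(30236 + 75*(-14 + 75)) = (-211 + 183*(-10))*(30236 + 75*61) = (-211 - 1830)*(30236 + 4575) = -2041*34811 = -71049251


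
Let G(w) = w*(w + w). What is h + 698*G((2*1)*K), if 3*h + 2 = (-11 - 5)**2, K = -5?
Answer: 419054/3 ≈ 1.3968e+5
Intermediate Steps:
G(w) = 2*w**2 (G(w) = w*(2*w) = 2*w**2)
h = 254/3 (h = -2/3 + (-11 - 5)**2/3 = -2/3 + (1/3)*(-16)**2 = -2/3 + (1/3)*256 = -2/3 + 256/3 = 254/3 ≈ 84.667)
h + 698*G((2*1)*K) = 254/3 + 698*(2*((2*1)*(-5))**2) = 254/3 + 698*(2*(2*(-5))**2) = 254/3 + 698*(2*(-10)**2) = 254/3 + 698*(2*100) = 254/3 + 698*200 = 254/3 + 139600 = 419054/3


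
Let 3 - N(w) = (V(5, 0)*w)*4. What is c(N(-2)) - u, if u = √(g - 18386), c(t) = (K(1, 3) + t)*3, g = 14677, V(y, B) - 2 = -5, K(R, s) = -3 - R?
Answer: -75 - I*√3709 ≈ -75.0 - 60.902*I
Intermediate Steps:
V(y, B) = -3 (V(y, B) = 2 - 5 = -3)
N(w) = 3 + 12*w (N(w) = 3 - (-3*w)*4 = 3 - (-12)*w = 3 + 12*w)
c(t) = -12 + 3*t (c(t) = ((-3 - 1*1) + t)*3 = ((-3 - 1) + t)*3 = (-4 + t)*3 = -12 + 3*t)
u = I*√3709 (u = √(14677 - 18386) = √(-3709) = I*√3709 ≈ 60.902*I)
c(N(-2)) - u = (-12 + 3*(3 + 12*(-2))) - I*√3709 = (-12 + 3*(3 - 24)) - I*√3709 = (-12 + 3*(-21)) - I*√3709 = (-12 - 63) - I*√3709 = -75 - I*√3709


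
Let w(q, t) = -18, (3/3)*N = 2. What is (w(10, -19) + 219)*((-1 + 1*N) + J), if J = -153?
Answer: -30552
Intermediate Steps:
N = 2
(w(10, -19) + 219)*((-1 + 1*N) + J) = (-18 + 219)*((-1 + 1*2) - 153) = 201*((-1 + 2) - 153) = 201*(1 - 153) = 201*(-152) = -30552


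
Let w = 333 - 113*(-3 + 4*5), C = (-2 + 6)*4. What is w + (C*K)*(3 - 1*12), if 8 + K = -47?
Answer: 6332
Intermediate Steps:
C = 16 (C = 4*4 = 16)
K = -55 (K = -8 - 47 = -55)
w = -1588 (w = 333 - 113*(-3 + 20) = 333 - 113*17 = 333 - 1921 = -1588)
w + (C*K)*(3 - 1*12) = -1588 + (16*(-55))*(3 - 1*12) = -1588 - 880*(3 - 12) = -1588 - 880*(-9) = -1588 + 7920 = 6332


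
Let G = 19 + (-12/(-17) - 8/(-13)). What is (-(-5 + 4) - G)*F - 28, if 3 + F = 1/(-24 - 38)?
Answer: 12201/403 ≈ 30.275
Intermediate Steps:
F = -187/62 (F = -3 + 1/(-24 - 38) = -3 + 1/(-62) = -3 - 1/62 = -187/62 ≈ -3.0161)
G = 4491/221 (G = 19 + (-12*(-1/17) - 8*(-1/13)) = 19 + (12/17 + 8/13) = 19 + 292/221 = 4491/221 ≈ 20.321)
(-(-5 + 4) - G)*F - 28 = (-(-5 + 4) - 1*4491/221)*(-187/62) - 28 = (-1*(-1) - 4491/221)*(-187/62) - 28 = (1 - 4491/221)*(-187/62) - 28 = -4270/221*(-187/62) - 28 = 23485/403 - 28 = 12201/403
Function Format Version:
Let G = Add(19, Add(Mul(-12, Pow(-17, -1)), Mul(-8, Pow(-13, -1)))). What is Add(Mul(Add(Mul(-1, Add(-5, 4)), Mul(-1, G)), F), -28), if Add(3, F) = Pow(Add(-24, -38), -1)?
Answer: Rational(12201, 403) ≈ 30.275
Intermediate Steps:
F = Rational(-187, 62) (F = Add(-3, Pow(Add(-24, -38), -1)) = Add(-3, Pow(-62, -1)) = Add(-3, Rational(-1, 62)) = Rational(-187, 62) ≈ -3.0161)
G = Rational(4491, 221) (G = Add(19, Add(Mul(-12, Rational(-1, 17)), Mul(-8, Rational(-1, 13)))) = Add(19, Add(Rational(12, 17), Rational(8, 13))) = Add(19, Rational(292, 221)) = Rational(4491, 221) ≈ 20.321)
Add(Mul(Add(Mul(-1, Add(-5, 4)), Mul(-1, G)), F), -28) = Add(Mul(Add(Mul(-1, Add(-5, 4)), Mul(-1, Rational(4491, 221))), Rational(-187, 62)), -28) = Add(Mul(Add(Mul(-1, -1), Rational(-4491, 221)), Rational(-187, 62)), -28) = Add(Mul(Add(1, Rational(-4491, 221)), Rational(-187, 62)), -28) = Add(Mul(Rational(-4270, 221), Rational(-187, 62)), -28) = Add(Rational(23485, 403), -28) = Rational(12201, 403)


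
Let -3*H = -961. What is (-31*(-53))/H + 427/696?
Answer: 123901/21576 ≈ 5.7425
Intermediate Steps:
H = 961/3 (H = -⅓*(-961) = 961/3 ≈ 320.33)
(-31*(-53))/H + 427/696 = (-31*(-53))/(961/3) + 427/696 = 1643*(3/961) + 427*(1/696) = 159/31 + 427/696 = 123901/21576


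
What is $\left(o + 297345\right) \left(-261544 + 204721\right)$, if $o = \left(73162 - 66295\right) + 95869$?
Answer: $-22733802663$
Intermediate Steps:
$o = 102736$ ($o = 6867 + 95869 = 102736$)
$\left(o + 297345\right) \left(-261544 + 204721\right) = \left(102736 + 297345\right) \left(-261544 + 204721\right) = 400081 \left(-56823\right) = -22733802663$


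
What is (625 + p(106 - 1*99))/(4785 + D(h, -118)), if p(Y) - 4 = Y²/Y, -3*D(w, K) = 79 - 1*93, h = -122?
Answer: 1908/14369 ≈ 0.13279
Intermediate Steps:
D(w, K) = 14/3 (D(w, K) = -(79 - 1*93)/3 = -(79 - 93)/3 = -⅓*(-14) = 14/3)
p(Y) = 4 + Y (p(Y) = 4 + Y²/Y = 4 + Y)
(625 + p(106 - 1*99))/(4785 + D(h, -118)) = (625 + (4 + (106 - 1*99)))/(4785 + 14/3) = (625 + (4 + (106 - 99)))/(14369/3) = (625 + (4 + 7))*(3/14369) = (625 + 11)*(3/14369) = 636*(3/14369) = 1908/14369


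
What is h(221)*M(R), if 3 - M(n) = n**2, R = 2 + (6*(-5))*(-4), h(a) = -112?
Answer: 1666672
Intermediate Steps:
R = 122 (R = 2 - 30*(-4) = 2 + 120 = 122)
M(n) = 3 - n**2
h(221)*M(R) = -112*(3 - 1*122**2) = -112*(3 - 1*14884) = -112*(3 - 14884) = -112*(-14881) = 1666672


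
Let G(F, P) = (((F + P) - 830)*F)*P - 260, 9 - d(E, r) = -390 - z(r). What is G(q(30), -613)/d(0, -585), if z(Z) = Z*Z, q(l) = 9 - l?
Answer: -4711583/85656 ≈ -55.006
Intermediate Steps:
z(Z) = Z²
d(E, r) = 399 + r² (d(E, r) = 9 - (-390 - r²) = 9 + (390 + r²) = 399 + r²)
G(F, P) = -260 + F*P*(-830 + F + P) (G(F, P) = ((-830 + F + P)*F)*P - 260 = (F*(-830 + F + P))*P - 260 = F*P*(-830 + F + P) - 260 = -260 + F*P*(-830 + F + P))
G(q(30), -613)/d(0, -585) = (-260 + (9 - 1*30)*(-613)² - 613*(9 - 1*30)² - 830*(9 - 1*30)*(-613))/(399 + (-585)²) = (-260 + (9 - 30)*375769 - 613*(9 - 30)² - 830*(9 - 30)*(-613))/(399 + 342225) = (-260 - 21*375769 - 613*(-21)² - 830*(-21)*(-613))/342624 = (-260 - 7891149 - 613*441 - 10684590)*(1/342624) = (-260 - 7891149 - 270333 - 10684590)*(1/342624) = -18846332*1/342624 = -4711583/85656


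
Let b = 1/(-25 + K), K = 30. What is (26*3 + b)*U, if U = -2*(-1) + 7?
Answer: 3519/5 ≈ 703.80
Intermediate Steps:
U = 9 (U = 2 + 7 = 9)
b = ⅕ (b = 1/(-25 + 30) = 1/5 = ⅕ ≈ 0.20000)
(26*3 + b)*U = (26*3 + ⅕)*9 = (78 + ⅕)*9 = (391/5)*9 = 3519/5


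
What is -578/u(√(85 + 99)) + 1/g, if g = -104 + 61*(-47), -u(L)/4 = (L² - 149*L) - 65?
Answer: -110317307/24188830266 - 43061*√46/4070823 ≈ -0.076304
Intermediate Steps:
u(L) = 260 - 4*L² + 596*L (u(L) = -4*((L² - 149*L) - 65) = -4*(-65 + L² - 149*L) = 260 - 4*L² + 596*L)
g = -2971 (g = -104 - 2867 = -2971)
-578/u(√(85 + 99)) + 1/g = -578/(260 - 4*(√(85 + 99))² + 596*√(85 + 99)) + 1/(-2971) = -578/(260 - 4*(√184)² + 596*√184) - 1/2971 = -578/(260 - 4*(2*√46)² + 596*(2*√46)) - 1/2971 = -578/(260 - 4*184 + 1192*√46) - 1/2971 = -578/(260 - 736 + 1192*√46) - 1/2971 = -578/(-476 + 1192*√46) - 1/2971 = -1/2971 - 578/(-476 + 1192*√46)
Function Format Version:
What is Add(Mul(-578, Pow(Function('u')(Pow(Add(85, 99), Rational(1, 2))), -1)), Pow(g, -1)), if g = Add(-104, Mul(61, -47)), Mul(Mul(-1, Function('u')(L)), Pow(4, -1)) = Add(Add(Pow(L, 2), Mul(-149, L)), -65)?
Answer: Add(Rational(-110317307, 24188830266), Mul(Rational(-43061, 4070823), Pow(46, Rational(1, 2)))) ≈ -0.076304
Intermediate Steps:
Function('u')(L) = Add(260, Mul(-4, Pow(L, 2)), Mul(596, L)) (Function('u')(L) = Mul(-4, Add(Add(Pow(L, 2), Mul(-149, L)), -65)) = Mul(-4, Add(-65, Pow(L, 2), Mul(-149, L))) = Add(260, Mul(-4, Pow(L, 2)), Mul(596, L)))
g = -2971 (g = Add(-104, -2867) = -2971)
Add(Mul(-578, Pow(Function('u')(Pow(Add(85, 99), Rational(1, 2))), -1)), Pow(g, -1)) = Add(Mul(-578, Pow(Add(260, Mul(-4, Pow(Pow(Add(85, 99), Rational(1, 2)), 2)), Mul(596, Pow(Add(85, 99), Rational(1, 2)))), -1)), Pow(-2971, -1)) = Add(Mul(-578, Pow(Add(260, Mul(-4, Pow(Pow(184, Rational(1, 2)), 2)), Mul(596, Pow(184, Rational(1, 2)))), -1)), Rational(-1, 2971)) = Add(Mul(-578, Pow(Add(260, Mul(-4, Pow(Mul(2, Pow(46, Rational(1, 2))), 2)), Mul(596, Mul(2, Pow(46, Rational(1, 2))))), -1)), Rational(-1, 2971)) = Add(Mul(-578, Pow(Add(260, Mul(-4, 184), Mul(1192, Pow(46, Rational(1, 2)))), -1)), Rational(-1, 2971)) = Add(Mul(-578, Pow(Add(260, -736, Mul(1192, Pow(46, Rational(1, 2)))), -1)), Rational(-1, 2971)) = Add(Mul(-578, Pow(Add(-476, Mul(1192, Pow(46, Rational(1, 2)))), -1)), Rational(-1, 2971)) = Add(Rational(-1, 2971), Mul(-578, Pow(Add(-476, Mul(1192, Pow(46, Rational(1, 2)))), -1)))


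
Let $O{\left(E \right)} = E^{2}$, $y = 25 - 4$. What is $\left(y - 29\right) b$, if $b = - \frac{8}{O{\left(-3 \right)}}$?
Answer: $\frac{64}{9} \approx 7.1111$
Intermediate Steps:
$y = 21$ ($y = 25 - 4 = 21$)
$b = - \frac{8}{9}$ ($b = - \frac{8}{\left(-3\right)^{2}} = - \frac{8}{9} \approx -0.88889$)
$\left(y - 29\right) b = \left(21 - 29\right) \left(- \frac{8}{9}\right) = \left(-8\right) \left(- \frac{8}{9}\right) = \frac{64}{9}$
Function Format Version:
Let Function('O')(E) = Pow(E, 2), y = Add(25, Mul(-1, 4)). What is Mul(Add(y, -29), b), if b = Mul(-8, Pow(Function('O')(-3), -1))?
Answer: Rational(64, 9) ≈ 7.1111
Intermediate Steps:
y = 21 (y = Add(25, -4) = 21)
b = Rational(-8, 9) (b = Mul(-8, Pow(Pow(-3, 2), -1)) = Mul(-8, Pow(9, -1)) = Mul(-8, Rational(1, 9)) = Rational(-8, 9) ≈ -0.88889)
Mul(Add(y, -29), b) = Mul(Add(21, -29), Rational(-8, 9)) = Mul(-8, Rational(-8, 9)) = Rational(64, 9)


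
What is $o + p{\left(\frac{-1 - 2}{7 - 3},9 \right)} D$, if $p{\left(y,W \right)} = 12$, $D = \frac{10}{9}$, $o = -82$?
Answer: $- \frac{206}{3} \approx -68.667$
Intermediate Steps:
$D = \frac{10}{9}$ ($D = 10 \cdot \frac{1}{9} = \frac{10}{9} \approx 1.1111$)
$o + p{\left(\frac{-1 - 2}{7 - 3},9 \right)} D = -82 + 12 \cdot \frac{10}{9} = -82 + \frac{40}{3} = - \frac{206}{3}$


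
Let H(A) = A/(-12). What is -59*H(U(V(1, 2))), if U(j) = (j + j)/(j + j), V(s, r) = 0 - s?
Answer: 59/12 ≈ 4.9167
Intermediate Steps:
V(s, r) = -s
U(j) = 1 (U(j) = (2*j)/((2*j)) = (2*j)*(1/(2*j)) = 1)
H(A) = -A/12 (H(A) = A*(-1/12) = -A/12)
-59*H(U(V(1, 2))) = -(-59)/12 = -59*(-1/12) = 59/12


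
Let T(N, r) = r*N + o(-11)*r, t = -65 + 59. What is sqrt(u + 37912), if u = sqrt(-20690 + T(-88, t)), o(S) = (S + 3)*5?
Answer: sqrt(37912 + I*sqrt(19922)) ≈ 194.71 + 0.3624*I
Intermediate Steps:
o(S) = 15 + 5*S (o(S) = (3 + S)*5 = 15 + 5*S)
t = -6
T(N, r) = -40*r + N*r (T(N, r) = r*N + (15 + 5*(-11))*r = N*r + (15 - 55)*r = N*r - 40*r = -40*r + N*r)
u = I*sqrt(19922) (u = sqrt(-20690 - 6*(-40 - 88)) = sqrt(-20690 - 6*(-128)) = sqrt(-20690 + 768) = sqrt(-19922) = I*sqrt(19922) ≈ 141.15*I)
sqrt(u + 37912) = sqrt(I*sqrt(19922) + 37912) = sqrt(37912 + I*sqrt(19922))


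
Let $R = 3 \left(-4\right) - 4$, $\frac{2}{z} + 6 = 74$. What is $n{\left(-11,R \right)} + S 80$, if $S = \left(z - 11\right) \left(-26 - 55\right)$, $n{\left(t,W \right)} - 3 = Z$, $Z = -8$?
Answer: $\frac{1208435}{17} \approx 71084.0$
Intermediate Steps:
$z = \frac{1}{34}$ ($z = \frac{2}{-6 + 74} = \frac{2}{68} = 2 \cdot \frac{1}{68} = \frac{1}{34} \approx 0.029412$)
$R = -16$ ($R = -12 - 4 = -16$)
$n{\left(t,W \right)} = -5$ ($n{\left(t,W \right)} = 3 - 8 = -5$)
$S = \frac{30213}{34}$ ($S = \left(\frac{1}{34} - 11\right) \left(-26 - 55\right) = \left(- \frac{373}{34}\right) \left(-81\right) = \frac{30213}{34} \approx 888.62$)
$n{\left(-11,R \right)} + S 80 = -5 + \frac{30213}{34} \cdot 80 = -5 + \frac{1208520}{17} = \frac{1208435}{17}$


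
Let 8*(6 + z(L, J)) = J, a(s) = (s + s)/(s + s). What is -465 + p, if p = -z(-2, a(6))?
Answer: -3673/8 ≈ -459.13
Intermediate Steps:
a(s) = 1 (a(s) = (2*s)/((2*s)) = (2*s)*(1/(2*s)) = 1)
z(L, J) = -6 + J/8
p = 47/8 (p = -(-6 + (1/8)*1) = -(-6 + 1/8) = -1*(-47/8) = 47/8 ≈ 5.8750)
-465 + p = -465 + 47/8 = -3673/8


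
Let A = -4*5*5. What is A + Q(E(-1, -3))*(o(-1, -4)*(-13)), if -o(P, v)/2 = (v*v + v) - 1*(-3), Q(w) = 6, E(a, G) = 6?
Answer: 2240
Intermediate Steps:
A = -100 (A = -20*5 = -100)
o(P, v) = -6 - 2*v - 2*v² (o(P, v) = -2*((v*v + v) - 1*(-3)) = -2*((v² + v) + 3) = -2*((v + v²) + 3) = -2*(3 + v + v²) = -6 - 2*v - 2*v²)
A + Q(E(-1, -3))*(o(-1, -4)*(-13)) = -100 + 6*((-6 - 2*(-4) - 2*(-4)²)*(-13)) = -100 + 6*((-6 + 8 - 2*16)*(-13)) = -100 + 6*((-6 + 8 - 32)*(-13)) = -100 + 6*(-30*(-13)) = -100 + 6*390 = -100 + 2340 = 2240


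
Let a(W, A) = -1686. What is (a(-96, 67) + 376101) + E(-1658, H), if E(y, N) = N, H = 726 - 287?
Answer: 374854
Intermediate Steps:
H = 439
(a(-96, 67) + 376101) + E(-1658, H) = (-1686 + 376101) + 439 = 374415 + 439 = 374854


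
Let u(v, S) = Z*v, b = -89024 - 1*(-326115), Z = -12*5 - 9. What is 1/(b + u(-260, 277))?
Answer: 1/255031 ≈ 3.9211e-6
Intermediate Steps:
Z = -69 (Z = -60 - 9 = -69)
b = 237091 (b = -89024 + 326115 = 237091)
u(v, S) = -69*v
1/(b + u(-260, 277)) = 1/(237091 - 69*(-260)) = 1/(237091 + 17940) = 1/255031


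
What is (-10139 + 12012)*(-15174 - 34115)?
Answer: -92318297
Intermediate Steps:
(-10139 + 12012)*(-15174 - 34115) = 1873*(-49289) = -92318297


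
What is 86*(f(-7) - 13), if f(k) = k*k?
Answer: 3096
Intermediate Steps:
f(k) = k**2
86*(f(-7) - 13) = 86*((-7)**2 - 13) = 86*(49 - 13) = 86*36 = 3096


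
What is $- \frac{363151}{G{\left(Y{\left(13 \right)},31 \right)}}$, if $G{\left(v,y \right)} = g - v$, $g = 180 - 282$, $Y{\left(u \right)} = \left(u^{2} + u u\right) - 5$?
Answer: $\frac{363151}{435} \approx 834.83$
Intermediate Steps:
$Y{\left(u \right)} = -5 + 2 u^{2}$ ($Y{\left(u \right)} = \left(u^{2} + u^{2}\right) - 5 = 2 u^{2} - 5 = -5 + 2 u^{2}$)
$g = -102$ ($g = 180 - 282 = -102$)
$G{\left(v,y \right)} = -102 - v$
$- \frac{363151}{G{\left(Y{\left(13 \right)},31 \right)}} = - \frac{363151}{-102 - \left(-5 + 2 \cdot 13^{2}\right)} = - \frac{363151}{-102 - \left(-5 + 2 \cdot 169\right)} = - \frac{363151}{-102 - \left(-5 + 338\right)} = - \frac{363151}{-102 - 333} = - \frac{363151}{-435} = \left(-363151\right) \left(- \frac{1}{435}\right) = \frac{363151}{435}$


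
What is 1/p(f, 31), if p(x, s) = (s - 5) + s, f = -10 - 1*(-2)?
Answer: 1/57 ≈ 0.017544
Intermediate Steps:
f = -8 (f = -10 + 2 = -8)
p(x, s) = -5 + 2*s (p(x, s) = (-5 + s) + s = -5 + 2*s)
1/p(f, 31) = 1/(-5 + 2*31) = 1/(-5 + 62) = 1/57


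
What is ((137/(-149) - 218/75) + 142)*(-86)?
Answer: -132791998/11175 ≈ -11883.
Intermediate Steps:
((137/(-149) - 218/75) + 142)*(-86) = ((137*(-1/149) - 218*1/75) + 142)*(-86) = ((-137/149 - 218/75) + 142)*(-86) = (-42757/11175 + 142)*(-86) = (1544093/11175)*(-86) = -132791998/11175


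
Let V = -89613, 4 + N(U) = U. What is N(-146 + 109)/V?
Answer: 41/89613 ≈ 0.00045752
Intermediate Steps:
N(U) = -4 + U
N(-146 + 109)/V = (-4 + (-146 + 109))/(-89613) = (-4 - 37)*(-1/89613) = -41*(-1/89613) = 41/89613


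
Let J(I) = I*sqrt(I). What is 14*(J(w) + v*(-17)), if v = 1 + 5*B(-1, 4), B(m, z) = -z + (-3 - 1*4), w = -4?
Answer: 12852 - 112*I ≈ 12852.0 - 112.0*I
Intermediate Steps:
B(m, z) = -7 - z (B(m, z) = -z + (-3 - 4) = -z - 7 = -7 - z)
J(I) = I**(3/2)
v = -54 (v = 1 + 5*(-7 - 1*4) = 1 + 5*(-7 - 4) = 1 + 5*(-11) = 1 - 55 = -54)
14*(J(w) + v*(-17)) = 14*((-4)**(3/2) - 54*(-17)) = 14*(-8*I + 918) = 14*(918 - 8*I) = 12852 - 112*I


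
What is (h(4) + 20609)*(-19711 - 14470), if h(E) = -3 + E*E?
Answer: -704880582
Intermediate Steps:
h(E) = -3 + E²
(h(4) + 20609)*(-19711 - 14470) = ((-3 + 4²) + 20609)*(-19711 - 14470) = ((-3 + 16) + 20609)*(-34181) = (13 + 20609)*(-34181) = 20622*(-34181) = -704880582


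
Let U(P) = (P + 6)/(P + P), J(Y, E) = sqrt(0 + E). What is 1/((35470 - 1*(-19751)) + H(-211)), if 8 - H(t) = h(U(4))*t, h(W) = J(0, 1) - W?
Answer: 4/220705 ≈ 1.8124e-5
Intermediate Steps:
J(Y, E) = sqrt(E)
U(P) = (6 + P)/(2*P) (U(P) = (6 + P)/((2*P)) = (6 + P)*(1/(2*P)) = (6 + P)/(2*P))
h(W) = 1 - W (h(W) = sqrt(1) - W = 1 - W)
H(t) = 8 + t/4 (H(t) = 8 - (1 - (6 + 4)/(2*4))*t = 8 - (1 - 10/(2*4))*t = 8 - (1 - 1*5/4)*t = 8 - (1 - 5/4)*t = 8 - (-1)*t/4 = 8 + t/4)
1/((35470 - 1*(-19751)) + H(-211)) = 1/((35470 - 1*(-19751)) + (8 + (1/4)*(-211))) = 1/((35470 + 19751) + (8 - 211/4)) = 1/(55221 - 179/4) = 1/(220705/4) = 4/220705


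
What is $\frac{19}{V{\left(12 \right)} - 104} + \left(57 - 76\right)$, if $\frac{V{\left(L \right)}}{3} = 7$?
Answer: $- \frac{1596}{83} \approx -19.229$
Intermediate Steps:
$V{\left(L \right)} = 21$ ($V{\left(L \right)} = 3 \cdot 7 = 21$)
$\frac{19}{V{\left(12 \right)} - 104} + \left(57 - 76\right) = \frac{19}{21 - 104} + \left(57 - 76\right) = \frac{19}{-83} + \left(57 - 76\right) = 19 \left(- \frac{1}{83}\right) - 19 = - \frac{19}{83} - 19 = - \frac{1596}{83}$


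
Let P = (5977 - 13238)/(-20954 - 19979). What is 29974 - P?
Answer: 1226918481/40933 ≈ 29974.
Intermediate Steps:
P = 7261/40933 (P = -7261/(-40933) = -7261*(-1/40933) = 7261/40933 ≈ 0.17739)
29974 - P = 29974 - 1*7261/40933 = 29974 - 7261/40933 = 1226918481/40933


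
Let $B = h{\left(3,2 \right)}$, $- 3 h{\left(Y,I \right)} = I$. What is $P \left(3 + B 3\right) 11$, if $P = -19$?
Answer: $-209$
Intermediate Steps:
$h{\left(Y,I \right)} = - \frac{I}{3}$
$B = - \frac{2}{3}$ ($B = \left(- \frac{1}{3}\right) 2 = - \frac{2}{3} \approx -0.66667$)
$P \left(3 + B 3\right) 11 = - 19 \left(3 - 2\right) 11 = \left(-19\right) 1 \cdot 11 = \left(-19\right) 11 = -209$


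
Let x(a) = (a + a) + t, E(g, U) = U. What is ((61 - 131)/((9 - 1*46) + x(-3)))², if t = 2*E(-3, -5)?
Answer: 4900/2809 ≈ 1.7444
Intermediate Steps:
t = -10 (t = 2*(-5) = -10)
x(a) = -10 + 2*a (x(a) = (a + a) - 10 = 2*a - 10 = -10 + 2*a)
((61 - 131)/((9 - 1*46) + x(-3)))² = ((61 - 131)/((9 - 1*46) + (-10 + 2*(-3))))² = (-70/((9 - 46) + (-10 - 6)))² = (-70/(-37 - 16))² = (-70/(-53))² = (-70*(-1/53))² = (70/53)² = 4900/2809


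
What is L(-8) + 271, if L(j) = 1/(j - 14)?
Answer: 5961/22 ≈ 270.95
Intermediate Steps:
L(j) = 1/(-14 + j)
L(-8) + 271 = 1/(-14 - 8) + 271 = 1/(-22) + 271 = -1/22 + 271 = 5961/22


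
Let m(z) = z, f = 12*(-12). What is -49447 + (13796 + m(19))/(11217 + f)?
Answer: -182504272/3691 ≈ -49446.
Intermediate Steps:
f = -144
-49447 + (13796 + m(19))/(11217 + f) = -49447 + (13796 + 19)/(11217 - 144) = -49447 + 13815/11073 = -49447 + 13815*(1/11073) = -49447 + 4605/3691 = -182504272/3691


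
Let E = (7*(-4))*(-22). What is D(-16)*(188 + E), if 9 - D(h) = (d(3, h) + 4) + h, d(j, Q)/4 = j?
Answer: 7236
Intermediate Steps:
d(j, Q) = 4*j
D(h) = -7 - h (D(h) = 9 - ((4*3 + 4) + h) = 9 - ((12 + 4) + h) = 9 - (16 + h) = 9 + (-16 - h) = -7 - h)
E = 616 (E = -28*(-22) = 616)
D(-16)*(188 + E) = (-7 - 1*(-16))*(188 + 616) = (-7 + 16)*804 = 9*804 = 7236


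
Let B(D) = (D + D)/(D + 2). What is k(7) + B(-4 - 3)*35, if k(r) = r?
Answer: 105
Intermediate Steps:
B(D) = 2*D/(2 + D) (B(D) = (2*D)/(2 + D) = 2*D/(2 + D))
k(7) + B(-4 - 3)*35 = 7 + (2*(-4 - 3)/(2 + (-4 - 3)))*35 = 7 + (2*(-7)/(2 - 7))*35 = 7 + (2*(-7)/(-5))*35 = 7 + (2*(-7)*(-1/5))*35 = 7 + (14/5)*35 = 7 + 98 = 105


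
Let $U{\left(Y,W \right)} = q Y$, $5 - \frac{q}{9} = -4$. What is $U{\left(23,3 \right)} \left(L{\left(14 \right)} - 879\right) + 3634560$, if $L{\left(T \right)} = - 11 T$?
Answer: $1710081$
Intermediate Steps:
$q = 81$ ($q = 45 - -36 = 45 + 36 = 81$)
$U{\left(Y,W \right)} = 81 Y$
$U{\left(23,3 \right)} \left(L{\left(14 \right)} - 879\right) + 3634560 = 81 \cdot 23 \left(\left(-11\right) 14 - 879\right) + 3634560 = 1863 \left(-154 - 879\right) + 3634560 = 1863 \left(-1033\right) + 3634560 = -1924479 + 3634560 = 1710081$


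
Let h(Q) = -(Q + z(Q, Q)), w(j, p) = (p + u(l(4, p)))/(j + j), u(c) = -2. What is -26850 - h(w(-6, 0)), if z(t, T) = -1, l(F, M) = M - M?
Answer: -161105/6 ≈ -26851.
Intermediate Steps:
l(F, M) = 0
w(j, p) = (-2 + p)/(2*j) (w(j, p) = (p - 2)/(j + j) = (-2 + p)/((2*j)) = (-2 + p)*(1/(2*j)) = (-2 + p)/(2*j))
h(Q) = 1 - Q (h(Q) = -(Q - 1) = -(-1 + Q) = 1 - Q)
-26850 - h(w(-6, 0)) = -26850 - (1 - (-2 + 0)/(2*(-6))) = -26850 - (1 - (-1)*(-2)/(2*6)) = -26850 - (1 - 1*1/6) = -26850 - (1 - 1/6) = -26850 - 1*5/6 = -26850 - 5/6 = -161105/6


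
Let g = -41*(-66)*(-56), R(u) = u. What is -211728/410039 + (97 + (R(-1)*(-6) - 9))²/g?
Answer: -1275268529/2219131068 ≈ -0.57467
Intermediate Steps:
g = -151536 (g = 2706*(-56) = -151536)
-211728/410039 + (97 + (R(-1)*(-6) - 9))²/g = -211728/410039 + (97 + (-1*(-6) - 9))²/(-151536) = -211728*1/410039 + (97 + (6 - 9))²*(-1/151536) = -211728/410039 + (97 - 3)²*(-1/151536) = -211728/410039 + 94²*(-1/151536) = -211728/410039 + 8836*(-1/151536) = -211728/410039 - 2209/37884 = -1275268529/2219131068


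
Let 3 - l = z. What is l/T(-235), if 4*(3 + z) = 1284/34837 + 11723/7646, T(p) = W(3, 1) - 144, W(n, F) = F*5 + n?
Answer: -5974517233/144901853888 ≈ -0.041231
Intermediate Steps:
W(n, F) = n + 5*F (W(n, F) = 5*F + n = n + 5*F)
T(p) = -136 (T(p) = (3 + 5*1) - 144 = (3 + 5) - 144 = 8 - 144 = -136)
z = -2778152809/1065454808 (z = -3 + (1284/34837 + 11723/7646)/4 = -3 + (¼)*(418211615/266363702) = -3 + 418211615/1065454808 = -2778152809/1065454808 ≈ -2.6075)
l = 5974517233/1065454808 (l = 3 - 1*(-2778152809/1065454808) = 3 + 2778152809/1065454808 = 5974517233/1065454808 ≈ 5.6075)
l/T(-235) = (5974517233/1065454808)/(-136) = (5974517233/1065454808)*(-1/136) = -5974517233/144901853888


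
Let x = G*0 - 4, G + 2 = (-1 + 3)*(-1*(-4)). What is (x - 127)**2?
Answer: 17161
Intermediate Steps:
G = 6 (G = -2 + (-1 + 3)*(-1*(-4)) = -2 + 2*4 = -2 + 8 = 6)
x = -4 (x = 6*0 - 4 = 0 - 4 = -4)
(x - 127)**2 = (-4 - 127)**2 = (-131)**2 = 17161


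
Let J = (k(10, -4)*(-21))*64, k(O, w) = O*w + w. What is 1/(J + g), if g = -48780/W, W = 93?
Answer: 31/1816956 ≈ 1.7062e-5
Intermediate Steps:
k(O, w) = w + O*w
J = 59136 (J = (-4*(1 + 10)*(-21))*64 = (-4*11*(-21))*64 = -44*(-21)*64 = 924*64 = 59136)
g = -16260/31 (g = -48780/93 = -1626*10/31 = -16260/31 ≈ -524.52)
1/(J + g) = 1/(59136 - 16260/31) = 1/(1816956/31) = 31/1816956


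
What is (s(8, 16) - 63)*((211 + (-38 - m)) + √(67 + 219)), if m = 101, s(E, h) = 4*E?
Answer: -2232 - 31*√286 ≈ -2756.3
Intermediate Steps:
(s(8, 16) - 63)*((211 + (-38 - m)) + √(67 + 219)) = (4*8 - 63)*((211 + (-38 - 1*101)) + √(67 + 219)) = (32 - 63)*((211 + (-38 - 101)) + √286) = -31*((211 - 139) + √286) = -31*(72 + √286) = -2232 - 31*√286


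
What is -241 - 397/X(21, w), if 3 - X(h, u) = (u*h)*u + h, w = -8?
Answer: -327845/1362 ≈ -240.71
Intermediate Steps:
X(h, u) = 3 - h - h*u² (X(h, u) = 3 - ((u*h)*u + h) = 3 - ((h*u)*u + h) = 3 - (h*u² + h) = 3 - (h + h*u²) = 3 + (-h - h*u²) = 3 - h - h*u²)
-241 - 397/X(21, w) = -241 - 397/(3 - 1*21 - 1*21*(-8)²) = -241 - 397/(3 - 21 - 1*21*64) = -241 - 397/(3 - 21 - 1344) = -241 - 397/(-1362) = -241 - 397*(-1)/1362 = -241 - 1*(-397/1362) = -241 + 397/1362 = -327845/1362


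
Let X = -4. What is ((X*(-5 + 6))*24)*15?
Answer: -1440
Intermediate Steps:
((X*(-5 + 6))*24)*15 = (-4*(-5 + 6)*24)*15 = (-4*1*24)*15 = -4*24*15 = -96*15 = -1440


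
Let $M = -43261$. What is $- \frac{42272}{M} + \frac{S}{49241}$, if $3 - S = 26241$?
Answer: $\frac{946433434}{2130214901} \approx 0.44429$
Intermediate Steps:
$S = -26238$ ($S = 3 - 26241 = -26238$)
$- \frac{42272}{M} + \frac{S}{49241} = - \frac{42272}{-43261} - \frac{26238}{49241} = \left(-42272\right) \left(- \frac{1}{43261}\right) - \frac{26238}{49241} = \frac{42272}{43261} - \frac{26238}{49241} = \frac{946433434}{2130214901}$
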